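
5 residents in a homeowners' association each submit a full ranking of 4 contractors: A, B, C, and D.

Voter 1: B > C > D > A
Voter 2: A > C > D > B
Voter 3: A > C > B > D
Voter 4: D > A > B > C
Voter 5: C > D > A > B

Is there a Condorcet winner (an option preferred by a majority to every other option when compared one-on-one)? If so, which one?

Head-to-head results (5 voters total):
A vs B: A wins 4–1.
A vs C: A wins 3–2.
A vs D: D wins 3–2.
B vs C: C wins 3–2.
B vs D: D wins 3–2.
C vs D: C wins 4–1.
No candidate beats all others: A beats C beats D beats A, a majority cycle.

No Condorcet winner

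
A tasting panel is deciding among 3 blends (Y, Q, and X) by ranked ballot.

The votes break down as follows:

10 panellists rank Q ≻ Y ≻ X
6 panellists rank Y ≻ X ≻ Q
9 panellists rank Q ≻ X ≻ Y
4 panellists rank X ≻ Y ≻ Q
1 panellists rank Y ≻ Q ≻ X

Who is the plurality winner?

First-place vote totals:
  Y: 7
  Q: 19
  X: 4
Q has the most first-place votes.

Q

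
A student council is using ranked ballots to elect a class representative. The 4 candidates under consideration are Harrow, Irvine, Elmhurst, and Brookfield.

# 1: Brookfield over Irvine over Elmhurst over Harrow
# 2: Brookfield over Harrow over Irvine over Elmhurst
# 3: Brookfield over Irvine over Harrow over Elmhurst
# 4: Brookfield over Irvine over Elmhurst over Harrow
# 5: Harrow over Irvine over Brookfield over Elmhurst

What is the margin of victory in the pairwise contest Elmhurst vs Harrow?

Ballots ranking Elmhurst above Harrow: 2.
Ballots ranking Harrow above Elmhurst: 3.
Harrow wins 3–2, a margin of 1.

1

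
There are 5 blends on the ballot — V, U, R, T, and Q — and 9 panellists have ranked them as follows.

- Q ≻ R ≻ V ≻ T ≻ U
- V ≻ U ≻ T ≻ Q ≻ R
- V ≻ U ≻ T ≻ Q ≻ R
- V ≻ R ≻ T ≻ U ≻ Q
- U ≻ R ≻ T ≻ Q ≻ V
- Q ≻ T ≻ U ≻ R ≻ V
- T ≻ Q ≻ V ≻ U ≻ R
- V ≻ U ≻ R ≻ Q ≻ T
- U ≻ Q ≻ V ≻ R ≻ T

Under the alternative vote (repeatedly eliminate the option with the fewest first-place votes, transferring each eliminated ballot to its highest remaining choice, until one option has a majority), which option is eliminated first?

R

Round 1: V 4, U 2, Q 2, T 1, R 0. R has the fewest and is eliminated.
Round 2: V 4, U 2, Q 2, T 1. T has the fewest and is eliminated.
Round 3: V 4, Q 3, U 2. U has the fewest and is eliminated.
Round 4: Q 5, V 4. Q has a majority.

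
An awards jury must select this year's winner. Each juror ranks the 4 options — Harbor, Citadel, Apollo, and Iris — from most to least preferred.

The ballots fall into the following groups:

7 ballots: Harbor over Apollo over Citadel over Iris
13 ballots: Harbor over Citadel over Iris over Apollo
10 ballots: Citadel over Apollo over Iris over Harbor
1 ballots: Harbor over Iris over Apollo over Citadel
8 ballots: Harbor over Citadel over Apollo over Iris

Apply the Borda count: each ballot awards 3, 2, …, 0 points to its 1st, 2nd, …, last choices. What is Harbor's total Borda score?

87

Borda scores:
  Harbor: 7·3 + 13·3 + 10·0 + 3 + 8·3 = 87
  Citadel: 7·1 + 13·2 + 10·3 + 0 + 8·2 = 79
  Apollo: 7·2 + 13·0 + 10·2 + 1 + 8·1 = 43
  Iris: 7·0 + 13·1 + 10·1 + 2 + 8·0 = 25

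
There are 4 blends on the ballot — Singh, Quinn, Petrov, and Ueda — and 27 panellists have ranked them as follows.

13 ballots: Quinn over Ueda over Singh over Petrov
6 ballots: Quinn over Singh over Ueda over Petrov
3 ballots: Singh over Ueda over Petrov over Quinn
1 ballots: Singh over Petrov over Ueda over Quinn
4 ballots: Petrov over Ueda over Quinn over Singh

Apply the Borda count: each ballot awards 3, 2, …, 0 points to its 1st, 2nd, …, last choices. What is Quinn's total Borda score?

61

Borda scores:
  Singh: 13·1 + 6·2 + 3·3 + 3 + 4·0 = 37
  Quinn: 13·3 + 6·3 + 3·0 + 0 + 4·1 = 61
  Petrov: 13·0 + 6·0 + 3·1 + 2 + 4·3 = 17
  Ueda: 13·2 + 6·1 + 3·2 + 1 + 4·2 = 47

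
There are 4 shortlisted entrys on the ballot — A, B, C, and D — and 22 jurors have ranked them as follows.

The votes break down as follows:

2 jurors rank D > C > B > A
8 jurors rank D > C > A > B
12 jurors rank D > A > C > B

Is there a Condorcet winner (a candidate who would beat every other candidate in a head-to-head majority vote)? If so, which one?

Head-to-head results (22 voters total):
A vs B: A wins 20–2.
A vs C: A wins 12–10.
A vs D: D wins 22–0.
B vs C: C wins 22–0.
B vs D: D wins 22–0.
C vs D: D wins 22–0.
D beats each rival — A (22–0), B (22–0), C (22–0) — so D is the Condorcet winner.

D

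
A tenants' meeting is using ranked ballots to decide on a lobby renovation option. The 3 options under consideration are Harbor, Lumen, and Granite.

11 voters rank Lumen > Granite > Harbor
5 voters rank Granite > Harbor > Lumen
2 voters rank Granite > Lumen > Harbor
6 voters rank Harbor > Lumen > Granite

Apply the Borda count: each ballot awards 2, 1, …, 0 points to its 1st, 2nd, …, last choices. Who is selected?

Borda scores:
  Harbor: 11·0 + 5·1 + 2·0 + 6·2 = 17
  Lumen: 11·2 + 5·0 + 2·1 + 6·1 = 30
  Granite: 11·1 + 5·2 + 2·2 + 6·0 = 25
Lumen has the highest total.

Lumen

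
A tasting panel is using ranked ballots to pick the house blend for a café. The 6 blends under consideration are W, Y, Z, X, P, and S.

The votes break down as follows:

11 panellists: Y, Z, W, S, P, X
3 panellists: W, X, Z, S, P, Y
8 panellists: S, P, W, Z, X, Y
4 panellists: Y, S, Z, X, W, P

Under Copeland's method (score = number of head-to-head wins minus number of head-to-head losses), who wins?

Pairwise results:
  W vs Y: Y wins 15–11.
  W vs Z: Z wins 15–11.
  W vs X: W wins 22–4.
  W vs P: W wins 18–8.
  W vs S: W wins 14–12.
  Y vs Z: Y wins 15–11.
  Y vs X: Y wins 15–11.
  Y vs P: Y wins 15–11.
  Y vs S: Y wins 15–11.
  Z vs X: Z wins 23–3.
  Z vs P: Z wins 18–8.
  Z vs S: Z wins 14–12.
  X vs P: P wins 19–7.
  X vs S: S wins 23–3.
  P vs S: S wins 26–0.
Copeland scores (wins − losses):
  W: 3 − 2 = 1
  Y: 5 − 0 = 5
  Z: 4 − 1 = 3
  X: 0 − 5 = -5
  P: 1 − 4 = -3
  S: 2 − 3 = -1
Y has the best Copeland score.

Y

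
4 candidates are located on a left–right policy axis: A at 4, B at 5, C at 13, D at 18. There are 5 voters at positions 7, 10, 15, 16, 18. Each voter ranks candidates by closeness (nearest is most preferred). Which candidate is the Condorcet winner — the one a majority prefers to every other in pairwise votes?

C

With single-peaked preferences on a line, the Condorcet winner is the candidate closest to the median voter.
The median voter (position 15) is closest to C at 13.
Check: C vs A — voters closer to C: 4 of 5.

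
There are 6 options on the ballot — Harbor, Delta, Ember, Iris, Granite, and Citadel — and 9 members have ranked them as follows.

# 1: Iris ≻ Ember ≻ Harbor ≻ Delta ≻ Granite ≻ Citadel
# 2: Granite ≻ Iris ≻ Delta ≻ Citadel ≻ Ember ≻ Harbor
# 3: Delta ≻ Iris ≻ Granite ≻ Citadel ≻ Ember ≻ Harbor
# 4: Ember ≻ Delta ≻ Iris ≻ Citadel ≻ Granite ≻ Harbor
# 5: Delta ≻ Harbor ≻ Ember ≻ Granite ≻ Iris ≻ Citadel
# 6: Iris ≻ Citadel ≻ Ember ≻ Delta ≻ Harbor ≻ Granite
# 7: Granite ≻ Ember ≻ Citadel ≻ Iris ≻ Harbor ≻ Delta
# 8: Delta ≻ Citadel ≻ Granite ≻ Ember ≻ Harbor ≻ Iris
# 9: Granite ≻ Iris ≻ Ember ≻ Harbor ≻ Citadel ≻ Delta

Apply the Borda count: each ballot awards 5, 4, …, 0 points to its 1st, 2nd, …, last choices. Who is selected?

Iris

Borda scores:
  Harbor: 3 + 0 + 0 + 0 + 4 + 1 + 1 + 1 + 2 = 12
  Delta: 2 + 3 + 5 + 4 + 5 + 2 + 0 + 5 + 0 = 26
  Ember: 4 + 1 + 1 + 5 + 3 + 3 + 4 + 2 + 3 = 26
  Iris: 5 + 4 + 4 + 3 + 1 + 5 + 2 + 0 + 4 = 28
  Granite: 1 + 5 + 3 + 1 + 2 + 0 + 5 + 3 + 5 = 25
  Citadel: 0 + 2 + 2 + 2 + 0 + 4 + 3 + 4 + 1 = 18
Iris has the highest total.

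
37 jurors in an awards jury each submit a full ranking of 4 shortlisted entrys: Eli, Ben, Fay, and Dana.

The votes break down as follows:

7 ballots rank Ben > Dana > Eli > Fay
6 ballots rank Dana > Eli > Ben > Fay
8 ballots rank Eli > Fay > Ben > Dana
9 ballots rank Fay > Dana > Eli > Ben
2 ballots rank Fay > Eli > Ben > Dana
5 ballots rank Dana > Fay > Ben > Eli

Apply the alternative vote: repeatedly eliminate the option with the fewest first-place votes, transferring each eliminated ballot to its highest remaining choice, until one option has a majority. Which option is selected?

Fay

Round 1: Fay 11, Dana 11, Eli 8, Ben 7. Ben has the fewest and is eliminated.
Round 2: Dana 18, Fay 11, Eli 8. Eli has the fewest and is eliminated.
Round 3: Fay 19, Dana 18. Fay has a majority.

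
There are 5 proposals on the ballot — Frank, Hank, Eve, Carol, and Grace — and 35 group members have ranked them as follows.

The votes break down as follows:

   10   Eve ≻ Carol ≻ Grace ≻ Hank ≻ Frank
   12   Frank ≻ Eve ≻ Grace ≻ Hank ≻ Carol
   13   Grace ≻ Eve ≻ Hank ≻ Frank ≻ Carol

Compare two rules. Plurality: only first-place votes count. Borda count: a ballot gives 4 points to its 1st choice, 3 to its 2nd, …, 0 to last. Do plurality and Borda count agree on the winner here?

Plurality first-place counts: Frank 12, Hank 0, Eve 10, Carol 0, Grace 13 → Grace.
Borda totals: Frank 61, Hank 48, Eve 115, Carol 30, Grace 96 → Eve.
The two rules disagree: plurality picks Grace, Borda picks Eve.

No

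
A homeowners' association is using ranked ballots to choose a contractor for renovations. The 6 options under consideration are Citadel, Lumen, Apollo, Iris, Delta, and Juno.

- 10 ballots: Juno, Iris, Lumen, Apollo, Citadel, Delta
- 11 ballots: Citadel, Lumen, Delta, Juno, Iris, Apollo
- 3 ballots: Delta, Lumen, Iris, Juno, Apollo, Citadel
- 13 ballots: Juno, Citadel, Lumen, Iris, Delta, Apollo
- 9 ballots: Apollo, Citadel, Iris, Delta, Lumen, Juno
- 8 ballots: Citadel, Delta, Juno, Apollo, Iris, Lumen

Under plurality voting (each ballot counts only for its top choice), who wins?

First-place vote totals:
  Citadel: 19
  Lumen: 0
  Apollo: 9
  Iris: 0
  Delta: 3
  Juno: 23
Juno has the most first-place votes.

Juno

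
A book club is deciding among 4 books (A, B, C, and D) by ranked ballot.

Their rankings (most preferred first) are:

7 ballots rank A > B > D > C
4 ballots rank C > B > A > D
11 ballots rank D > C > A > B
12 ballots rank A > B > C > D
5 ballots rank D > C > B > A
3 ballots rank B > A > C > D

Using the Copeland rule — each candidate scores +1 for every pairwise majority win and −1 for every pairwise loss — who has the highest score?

Pairwise results:
  A vs B: A wins 30–12.
  A vs C: A wins 22–20.
  A vs D: A wins 26–16.
  B vs C: B wins 22–20.
  B vs D: B wins 26–16.
  C vs D: D wins 23–19.
Copeland scores (wins − losses):
  A: 3 − 0 = 3
  B: 2 − 1 = 1
  C: 0 − 3 = -3
  D: 1 − 2 = -1
A has the best Copeland score.

A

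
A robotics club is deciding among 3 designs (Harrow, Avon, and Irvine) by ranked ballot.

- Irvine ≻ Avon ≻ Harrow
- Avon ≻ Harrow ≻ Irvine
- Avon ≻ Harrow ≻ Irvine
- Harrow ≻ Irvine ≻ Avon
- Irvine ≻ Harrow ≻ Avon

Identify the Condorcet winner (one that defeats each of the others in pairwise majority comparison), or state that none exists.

There is no Condorcet winner

Head-to-head results (5 voters total):
Harrow vs Avon: Avon wins 3–2.
Harrow vs Irvine: Harrow wins 3–2.
Avon vs Irvine: Irvine wins 3–2.
No candidate beats all others: Harrow beats Irvine beats Avon beats Harrow, a majority cycle.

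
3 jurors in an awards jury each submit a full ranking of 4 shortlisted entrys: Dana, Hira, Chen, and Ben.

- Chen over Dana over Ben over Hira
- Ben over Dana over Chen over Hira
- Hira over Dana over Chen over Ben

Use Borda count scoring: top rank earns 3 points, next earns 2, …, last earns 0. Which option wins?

Borda scores:
  Dana: 2 + 2 + 2 = 6
  Hira: 0 + 0 + 3 = 3
  Chen: 3 + 1 + 1 = 5
  Ben: 1 + 3 + 0 = 4
Dana has the highest total.

Dana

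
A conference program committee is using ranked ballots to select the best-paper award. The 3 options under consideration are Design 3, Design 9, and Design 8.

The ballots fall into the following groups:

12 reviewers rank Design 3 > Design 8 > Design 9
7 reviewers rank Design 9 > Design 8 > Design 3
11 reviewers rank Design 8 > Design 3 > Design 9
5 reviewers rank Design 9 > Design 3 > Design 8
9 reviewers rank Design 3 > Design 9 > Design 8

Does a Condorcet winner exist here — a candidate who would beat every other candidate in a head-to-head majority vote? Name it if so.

Design 3

Head-to-head results (44 voters total):
Design 3 vs Design 9: Design 3 wins 32–12.
Design 3 vs Design 8: Design 3 wins 26–18.
Design 9 vs Design 8: Design 8 wins 23–21.
Design 3 beats each rival — Design 9 (32–12), Design 8 (26–18) — so Design 3 is the Condorcet winner.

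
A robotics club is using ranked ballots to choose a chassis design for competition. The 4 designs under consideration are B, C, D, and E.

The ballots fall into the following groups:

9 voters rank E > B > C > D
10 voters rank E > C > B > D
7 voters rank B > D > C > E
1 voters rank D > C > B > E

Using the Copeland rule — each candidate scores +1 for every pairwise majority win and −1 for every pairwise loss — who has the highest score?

E

Pairwise results:
  B vs C: B wins 16–11.
  B vs D: B wins 26–1.
  B vs E: E wins 19–8.
  C vs D: C wins 19–8.
  C vs E: E wins 19–8.
  D vs E: E wins 19–8.
Copeland scores (wins − losses):
  B: 2 − 1 = 1
  C: 1 − 2 = -1
  D: 0 − 3 = -3
  E: 3 − 0 = 3
E has the best Copeland score.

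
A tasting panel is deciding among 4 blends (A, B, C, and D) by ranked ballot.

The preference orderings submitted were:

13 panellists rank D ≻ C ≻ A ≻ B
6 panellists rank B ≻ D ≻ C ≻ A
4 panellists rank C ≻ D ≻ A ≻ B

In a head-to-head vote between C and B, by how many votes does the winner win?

11

Ballots ranking C above B: 13+4 = 17.
Ballots ranking B above C: 6.
C wins 17–6, a margin of 11.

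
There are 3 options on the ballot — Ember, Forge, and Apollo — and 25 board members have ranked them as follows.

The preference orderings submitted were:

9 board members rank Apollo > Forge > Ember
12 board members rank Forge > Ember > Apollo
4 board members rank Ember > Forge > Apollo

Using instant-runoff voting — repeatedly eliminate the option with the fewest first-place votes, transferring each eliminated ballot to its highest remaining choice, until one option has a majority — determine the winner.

Round 1: Forge 12, Apollo 9, Ember 4. Ember has the fewest and is eliminated.
Round 2: Forge 16, Apollo 9. Forge has a majority.

Forge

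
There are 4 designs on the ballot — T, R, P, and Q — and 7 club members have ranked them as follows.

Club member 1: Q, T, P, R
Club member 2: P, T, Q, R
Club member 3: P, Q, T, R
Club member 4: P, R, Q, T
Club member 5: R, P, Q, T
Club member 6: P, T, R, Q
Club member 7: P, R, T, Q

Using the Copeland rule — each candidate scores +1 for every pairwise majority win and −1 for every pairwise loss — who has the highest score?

Pairwise results:
  T vs R: T wins 4–3.
  T vs P: P wins 6–1.
  T vs Q: Q wins 4–3.
  R vs P: P wins 6–1.
  R vs Q: R wins 4–3.
  P vs Q: P wins 6–1.
Copeland scores (wins − losses):
  T: 1 − 2 = -1
  R: 1 − 2 = -1
  P: 3 − 0 = 3
  Q: 1 − 2 = -1
P has the best Copeland score.

P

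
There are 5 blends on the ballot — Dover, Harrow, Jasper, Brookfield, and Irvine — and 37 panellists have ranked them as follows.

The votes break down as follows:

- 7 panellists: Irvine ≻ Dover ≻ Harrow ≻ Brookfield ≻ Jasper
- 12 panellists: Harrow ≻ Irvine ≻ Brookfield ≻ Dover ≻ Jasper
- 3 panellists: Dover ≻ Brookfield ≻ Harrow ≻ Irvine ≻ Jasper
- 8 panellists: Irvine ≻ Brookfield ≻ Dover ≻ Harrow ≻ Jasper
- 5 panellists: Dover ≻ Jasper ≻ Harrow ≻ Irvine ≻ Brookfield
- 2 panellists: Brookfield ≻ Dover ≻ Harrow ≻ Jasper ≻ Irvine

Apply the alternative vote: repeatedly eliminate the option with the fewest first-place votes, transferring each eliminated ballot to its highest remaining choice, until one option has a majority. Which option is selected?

Round 1: Irvine 15, Harrow 12, Dover 8, Brookfield 2, Jasper 0. Jasper has the fewest and is eliminated.
Round 2: Irvine 15, Harrow 12, Dover 8, Brookfield 2. Brookfield has the fewest and is eliminated.
Round 3: Irvine 15, Harrow 12, Dover 10. Dover has the fewest and is eliminated.
Round 4: Harrow 22, Irvine 15. Harrow has a majority.

Harrow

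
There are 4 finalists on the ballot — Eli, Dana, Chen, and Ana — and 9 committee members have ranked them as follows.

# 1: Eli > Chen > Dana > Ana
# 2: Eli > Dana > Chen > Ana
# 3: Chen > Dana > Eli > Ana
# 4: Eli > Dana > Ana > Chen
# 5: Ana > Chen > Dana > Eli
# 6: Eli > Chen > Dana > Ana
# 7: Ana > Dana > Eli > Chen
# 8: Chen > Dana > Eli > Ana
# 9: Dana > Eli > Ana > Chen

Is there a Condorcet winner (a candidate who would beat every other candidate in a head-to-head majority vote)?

Head-to-head results (9 voters total):
Eli vs Dana: Dana wins 5–4.
Eli vs Chen: Eli wins 6–3.
Eli vs Ana: Eli wins 7–2.
Dana vs Chen: Chen wins 5–4.
Dana vs Ana: Dana wins 7–2.
Chen vs Ana: Chen wins 5–4.
No candidate beats all others: Eli beats Chen beats Dana beats Eli, a majority cycle.

No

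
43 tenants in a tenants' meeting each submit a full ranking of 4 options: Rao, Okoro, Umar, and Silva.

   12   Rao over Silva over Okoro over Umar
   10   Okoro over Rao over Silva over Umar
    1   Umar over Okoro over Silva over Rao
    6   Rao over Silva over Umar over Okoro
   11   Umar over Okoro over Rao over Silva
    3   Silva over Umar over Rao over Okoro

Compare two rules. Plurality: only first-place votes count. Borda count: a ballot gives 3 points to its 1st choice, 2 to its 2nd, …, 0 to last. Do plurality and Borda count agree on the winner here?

Plurality first-place counts: Rao 18, Okoro 10, Umar 12, Silva 3 → Rao.
Borda totals: Rao 88, Okoro 66, Umar 48, Silva 56 → Rao.
The two rules agree on Rao.

Yes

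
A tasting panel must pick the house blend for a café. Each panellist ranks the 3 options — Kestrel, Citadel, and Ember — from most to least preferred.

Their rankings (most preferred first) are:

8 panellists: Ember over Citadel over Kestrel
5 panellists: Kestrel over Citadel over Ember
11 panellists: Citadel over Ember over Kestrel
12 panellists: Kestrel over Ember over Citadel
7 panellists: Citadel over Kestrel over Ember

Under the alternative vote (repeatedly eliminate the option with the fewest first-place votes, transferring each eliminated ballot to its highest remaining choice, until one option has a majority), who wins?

Citadel

Round 1: Citadel 18, Kestrel 17, Ember 8. Ember has the fewest and is eliminated.
Round 2: Citadel 26, Kestrel 17. Citadel has a majority.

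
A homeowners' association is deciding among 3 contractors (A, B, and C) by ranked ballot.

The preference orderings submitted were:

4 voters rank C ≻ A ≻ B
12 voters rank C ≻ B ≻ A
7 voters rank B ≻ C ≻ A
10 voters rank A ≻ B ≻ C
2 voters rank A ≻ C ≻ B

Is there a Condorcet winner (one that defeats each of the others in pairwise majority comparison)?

Head-to-head results (35 voters total):
A vs B: B wins 19–16.
A vs C: C wins 23–12.
B vs C: C wins 18–17.
C beats each rival — A (23–12), B (18–17) — so C is the Condorcet winner.

Yes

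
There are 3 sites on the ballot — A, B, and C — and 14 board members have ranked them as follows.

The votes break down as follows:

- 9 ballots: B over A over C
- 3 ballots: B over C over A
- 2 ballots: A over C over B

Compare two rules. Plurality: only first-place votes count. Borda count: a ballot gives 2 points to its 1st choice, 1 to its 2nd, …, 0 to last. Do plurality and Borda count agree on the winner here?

Plurality first-place counts: A 2, B 12, C 0 → B.
Borda totals: A 13, B 24, C 5 → B.
The two rules agree on B.

Yes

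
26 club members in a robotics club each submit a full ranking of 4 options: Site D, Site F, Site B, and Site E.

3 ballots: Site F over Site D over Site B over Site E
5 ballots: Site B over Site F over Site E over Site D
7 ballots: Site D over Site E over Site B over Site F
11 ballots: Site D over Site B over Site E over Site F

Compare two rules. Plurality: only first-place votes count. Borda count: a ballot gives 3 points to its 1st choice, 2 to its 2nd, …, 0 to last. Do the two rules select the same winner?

Plurality first-place counts: Site D 18, Site F 3, Site B 5, Site E 0 → Site D.
Borda totals: Site D 60, Site F 19, Site B 47, Site E 30 → Site D.
The two rules agree on Site D.

Yes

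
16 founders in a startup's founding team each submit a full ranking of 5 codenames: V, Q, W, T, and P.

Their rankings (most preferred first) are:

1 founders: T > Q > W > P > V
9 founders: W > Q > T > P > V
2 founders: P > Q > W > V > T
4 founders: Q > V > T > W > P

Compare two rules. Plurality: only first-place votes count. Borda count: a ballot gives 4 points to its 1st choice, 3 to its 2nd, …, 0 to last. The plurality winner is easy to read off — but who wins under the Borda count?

Plurality first-place counts: V 0, Q 4, W 9, T 1, P 2 → W.
Borda totals: V 14, Q 52, W 46, T 30, P 18 → Q.

Q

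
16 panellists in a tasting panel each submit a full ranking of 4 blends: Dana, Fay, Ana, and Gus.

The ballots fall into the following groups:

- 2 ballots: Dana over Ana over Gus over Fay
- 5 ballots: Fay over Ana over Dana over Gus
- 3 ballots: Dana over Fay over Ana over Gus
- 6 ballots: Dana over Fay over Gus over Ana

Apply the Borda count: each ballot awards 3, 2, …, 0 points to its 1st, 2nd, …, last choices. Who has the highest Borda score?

Borda scores:
  Dana: 2·3 + 5·1 + 3·3 + 6·3 = 38
  Fay: 2·0 + 5·3 + 3·2 + 6·2 = 33
  Ana: 2·2 + 5·2 + 3·1 + 6·0 = 17
  Gus: 2·1 + 5·0 + 3·0 + 6·1 = 8
Dana has the highest total.

Dana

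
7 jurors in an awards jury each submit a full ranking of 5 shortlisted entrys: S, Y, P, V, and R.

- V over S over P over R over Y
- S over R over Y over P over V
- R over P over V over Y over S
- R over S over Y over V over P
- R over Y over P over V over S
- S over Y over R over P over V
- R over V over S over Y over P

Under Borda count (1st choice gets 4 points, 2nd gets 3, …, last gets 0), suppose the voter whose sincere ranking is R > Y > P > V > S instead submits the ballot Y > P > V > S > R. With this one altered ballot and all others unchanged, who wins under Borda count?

Borda totals with the altered ballot: S 17, Y 13, P 10, V 12, R 18.
The winner is unchanged: still R.

R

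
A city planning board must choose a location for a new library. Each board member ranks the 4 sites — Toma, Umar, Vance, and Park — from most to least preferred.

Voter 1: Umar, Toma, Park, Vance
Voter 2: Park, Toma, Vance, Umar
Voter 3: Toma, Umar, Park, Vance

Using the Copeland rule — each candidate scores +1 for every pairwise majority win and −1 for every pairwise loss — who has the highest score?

Pairwise results:
  Toma vs Umar: Toma wins 2–1.
  Toma vs Vance: Toma wins 3–0.
  Toma vs Park: Toma wins 2–1.
  Umar vs Vance: Umar wins 2–1.
  Umar vs Park: Umar wins 2–1.
  Vance vs Park: Park wins 3–0.
Copeland scores (wins − losses):
  Toma: 3 − 0 = 3
  Umar: 2 − 1 = 1
  Vance: 0 − 3 = -3
  Park: 1 − 2 = -1
Toma has the best Copeland score.

Toma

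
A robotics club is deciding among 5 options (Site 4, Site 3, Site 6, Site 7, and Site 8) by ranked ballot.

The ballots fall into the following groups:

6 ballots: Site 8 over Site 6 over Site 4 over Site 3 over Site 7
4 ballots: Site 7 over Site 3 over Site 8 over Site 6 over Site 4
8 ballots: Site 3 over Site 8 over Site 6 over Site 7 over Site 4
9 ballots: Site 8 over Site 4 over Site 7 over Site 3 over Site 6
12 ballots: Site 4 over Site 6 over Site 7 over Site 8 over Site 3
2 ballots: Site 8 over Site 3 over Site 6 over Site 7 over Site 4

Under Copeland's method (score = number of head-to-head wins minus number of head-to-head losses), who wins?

Pairwise results:
  Site 4 vs Site 3: Site 4 wins 27–14.
  Site 4 vs Site 6: Site 4 wins 21–20.
  Site 4 vs Site 7: Site 4 wins 27–14.
  Site 4 vs Site 8: Site 8 wins 29–12.
  Site 3 vs Site 6: Site 3 wins 23–18.
  Site 3 vs Site 7: Site 7 wins 25–16.
  Site 3 vs Site 8: Site 8 wins 29–12.
  Site 6 vs Site 7: Site 6 wins 28–13.
  Site 6 vs Site 8: Site 8 wins 29–12.
  Site 7 vs Site 8: Site 8 wins 25–16.
Copeland scores (wins − losses):
  Site 4: 3 − 1 = 2
  Site 3: 1 − 3 = -2
  Site 6: 1 − 3 = -2
  Site 7: 1 − 3 = -2
  Site 8: 4 − 0 = 4
Site 8 has the best Copeland score.

Site 8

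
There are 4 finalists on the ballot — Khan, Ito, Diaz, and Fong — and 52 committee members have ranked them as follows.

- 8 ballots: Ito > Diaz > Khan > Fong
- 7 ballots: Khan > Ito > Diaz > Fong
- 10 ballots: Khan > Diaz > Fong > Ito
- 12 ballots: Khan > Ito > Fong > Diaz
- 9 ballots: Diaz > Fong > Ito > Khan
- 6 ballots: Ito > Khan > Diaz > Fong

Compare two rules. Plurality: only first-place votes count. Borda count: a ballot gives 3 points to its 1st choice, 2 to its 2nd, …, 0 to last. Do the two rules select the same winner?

Yes

Plurality first-place counts: Khan 29, Ito 14, Diaz 9, Fong 0 → Khan.
Borda totals: Khan 107, Ito 89, Diaz 76, Fong 40 → Khan.
The two rules agree on Khan.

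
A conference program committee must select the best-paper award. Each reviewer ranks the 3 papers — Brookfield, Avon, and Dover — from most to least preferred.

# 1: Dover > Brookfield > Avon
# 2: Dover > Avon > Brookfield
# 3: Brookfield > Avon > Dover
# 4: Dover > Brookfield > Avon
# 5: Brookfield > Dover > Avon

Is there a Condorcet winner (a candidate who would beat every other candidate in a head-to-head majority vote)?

Yes

Head-to-head results (5 voters total):
Brookfield vs Avon: Brookfield wins 4–1.
Brookfield vs Dover: Dover wins 3–2.
Avon vs Dover: Dover wins 4–1.
Dover beats each rival — Brookfield (3–2), Avon (4–1) — so Dover is the Condorcet winner.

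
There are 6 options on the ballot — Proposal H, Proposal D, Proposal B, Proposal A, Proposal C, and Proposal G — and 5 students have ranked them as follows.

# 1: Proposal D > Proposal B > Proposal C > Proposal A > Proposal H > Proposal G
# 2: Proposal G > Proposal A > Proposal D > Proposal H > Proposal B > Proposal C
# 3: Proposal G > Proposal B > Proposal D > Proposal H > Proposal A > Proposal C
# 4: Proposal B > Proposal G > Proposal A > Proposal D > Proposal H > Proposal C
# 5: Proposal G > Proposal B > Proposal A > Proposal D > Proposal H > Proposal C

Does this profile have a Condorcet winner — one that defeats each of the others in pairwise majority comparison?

Yes

Head-to-head results (5 voters total):
Proposal H vs Proposal D: Proposal D wins 5–0.
Proposal H vs Proposal B: Proposal B wins 4–1.
Proposal H vs Proposal A: Proposal A wins 4–1.
Proposal H vs Proposal C: Proposal H wins 4–1.
Proposal H vs Proposal G: Proposal G wins 4–1.
Proposal D vs Proposal B: Proposal B wins 3–2.
Proposal D vs Proposal A: Proposal A wins 3–2.
Proposal D vs Proposal C: Proposal D wins 5–0.
Proposal D vs Proposal G: Proposal G wins 4–1.
Proposal B vs Proposal A: Proposal B wins 4–1.
Proposal B vs Proposal C: Proposal B wins 5–0.
Proposal B vs Proposal G: Proposal G wins 3–2.
Proposal A vs Proposal C: Proposal A wins 4–1.
Proposal A vs Proposal G: Proposal G wins 4–1.
Proposal C vs Proposal G: Proposal G wins 4–1.
Proposal G beats each rival — Proposal H (4–1), Proposal D (4–1), Proposal B (3–2), Proposal A (4–1), Proposal C (4–1) — so Proposal G is the Condorcet winner.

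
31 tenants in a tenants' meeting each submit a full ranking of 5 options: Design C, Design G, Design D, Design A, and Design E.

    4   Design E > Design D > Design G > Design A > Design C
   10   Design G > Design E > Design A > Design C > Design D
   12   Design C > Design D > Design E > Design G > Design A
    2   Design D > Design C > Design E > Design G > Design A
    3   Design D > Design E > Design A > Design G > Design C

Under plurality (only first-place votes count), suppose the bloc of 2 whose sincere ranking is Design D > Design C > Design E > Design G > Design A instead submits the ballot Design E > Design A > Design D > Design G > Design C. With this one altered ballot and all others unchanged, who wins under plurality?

Design C

First-place totals with the altered ballot: Design C 12, Design G 10, Design D 3, Design A 0, Design E 6.
The winner is unchanged: still Design C.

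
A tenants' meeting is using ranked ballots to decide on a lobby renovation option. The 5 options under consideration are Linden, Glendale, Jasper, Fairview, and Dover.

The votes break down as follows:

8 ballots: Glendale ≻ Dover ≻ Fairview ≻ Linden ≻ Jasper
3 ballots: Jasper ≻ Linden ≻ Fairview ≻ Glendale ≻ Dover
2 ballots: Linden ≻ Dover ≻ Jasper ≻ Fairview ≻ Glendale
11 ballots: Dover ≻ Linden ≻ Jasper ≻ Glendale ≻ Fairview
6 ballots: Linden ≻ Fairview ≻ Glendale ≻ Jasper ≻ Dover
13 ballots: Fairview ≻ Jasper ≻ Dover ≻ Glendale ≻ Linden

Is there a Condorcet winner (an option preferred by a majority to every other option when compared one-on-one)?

Head-to-head results (43 voters total):
Linden vs Glendale: Linden wins 22–21.
Linden vs Jasper: Linden wins 27–16.
Linden vs Fairview: Linden wins 22–21.
Linden vs Dover: Dover wins 32–11.
Glendale vs Jasper: Jasper wins 29–14.
Glendale vs Fairview: Fairview wins 24–19.
Glendale vs Dover: Dover wins 26–17.
Jasper vs Fairview: Fairview wins 27–16.
Jasper vs Dover: Jasper wins 22–21.
Fairview vs Dover: Fairview wins 22–21.
No candidate beats all others: Linden beats Jasper beats Dover beats Linden, a majority cycle.

No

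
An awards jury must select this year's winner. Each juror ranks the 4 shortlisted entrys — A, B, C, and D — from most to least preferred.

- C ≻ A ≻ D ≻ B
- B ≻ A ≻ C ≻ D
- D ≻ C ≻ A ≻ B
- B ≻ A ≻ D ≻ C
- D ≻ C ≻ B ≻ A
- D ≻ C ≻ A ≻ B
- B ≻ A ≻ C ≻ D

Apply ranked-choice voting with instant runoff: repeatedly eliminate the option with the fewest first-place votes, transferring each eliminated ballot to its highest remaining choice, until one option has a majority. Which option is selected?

Round 1: B 3, D 3, C 1, A 0. A has the fewest and is eliminated.
Round 2: B 3, D 3, C 1. C has the fewest and is eliminated.
Round 3: D 4, B 3. D has a majority.

D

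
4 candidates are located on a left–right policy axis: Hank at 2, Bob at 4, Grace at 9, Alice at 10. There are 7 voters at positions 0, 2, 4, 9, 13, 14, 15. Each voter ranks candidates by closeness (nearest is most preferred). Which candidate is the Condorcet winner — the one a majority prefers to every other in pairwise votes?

Grace

With single-peaked preferences on a line, the Condorcet winner is the candidate closest to the median voter.
The median voter (position 9) is closest to Grace at 9.
Check: Grace vs Hank — voters closer to Grace: 4 of 7.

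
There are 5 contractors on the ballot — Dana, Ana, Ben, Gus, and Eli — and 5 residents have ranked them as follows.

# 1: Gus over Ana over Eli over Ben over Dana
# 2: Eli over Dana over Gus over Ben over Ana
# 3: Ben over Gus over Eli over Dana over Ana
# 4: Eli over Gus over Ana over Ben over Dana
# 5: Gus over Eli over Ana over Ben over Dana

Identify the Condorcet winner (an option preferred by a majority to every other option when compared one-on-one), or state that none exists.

Gus

Head-to-head results (5 voters total):
Dana vs Ana: Ana wins 3–2.
Dana vs Ben: Ben wins 4–1.
Dana vs Gus: Gus wins 4–1.
Dana vs Eli: Eli wins 5–0.
Ana vs Ben: Ana wins 3–2.
Ana vs Gus: Gus wins 5–0.
Ana vs Eli: Eli wins 4–1.
Ben vs Gus: Gus wins 4–1.
Ben vs Eli: Eli wins 4–1.
Gus vs Eli: Gus wins 3–2.
Gus beats each rival — Dana (4–1), Ana (5–0), Ben (4–1), Eli (3–2) — so Gus is the Condorcet winner.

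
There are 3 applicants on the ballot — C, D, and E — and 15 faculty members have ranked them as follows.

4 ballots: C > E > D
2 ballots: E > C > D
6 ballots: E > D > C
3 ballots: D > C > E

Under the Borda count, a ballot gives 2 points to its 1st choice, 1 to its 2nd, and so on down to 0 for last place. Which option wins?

Borda scores:
  C: 4·2 + 2·1 + 6·0 + 3·1 = 13
  D: 4·0 + 2·0 + 6·1 + 3·2 = 12
  E: 4·1 + 2·2 + 6·2 + 3·0 = 20
E has the highest total.

E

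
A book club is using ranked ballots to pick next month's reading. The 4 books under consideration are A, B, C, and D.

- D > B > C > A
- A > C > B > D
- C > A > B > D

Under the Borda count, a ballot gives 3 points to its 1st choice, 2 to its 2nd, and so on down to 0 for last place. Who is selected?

Borda scores:
  A: 0 + 3 + 2 = 5
  B: 2 + 1 + 1 = 4
  C: 1 + 2 + 3 = 6
  D: 3 + 0 + 0 = 3
C has the highest total.

C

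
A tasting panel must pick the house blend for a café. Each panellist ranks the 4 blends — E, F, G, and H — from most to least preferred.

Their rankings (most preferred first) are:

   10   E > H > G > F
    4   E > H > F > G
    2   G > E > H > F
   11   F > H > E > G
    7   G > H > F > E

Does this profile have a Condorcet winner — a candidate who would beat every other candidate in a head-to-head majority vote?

Head-to-head results (34 voters total):
E vs F: F wins 18–16.
E vs G: E wins 25–9.
E vs H: H wins 18–16.
F vs G: G wins 19–15.
F vs H: H wins 23–11.
G vs H: H wins 25–9.
H beats each rival — E (18–16), F (23–11), G (25–9) — so H is the Condorcet winner.

Yes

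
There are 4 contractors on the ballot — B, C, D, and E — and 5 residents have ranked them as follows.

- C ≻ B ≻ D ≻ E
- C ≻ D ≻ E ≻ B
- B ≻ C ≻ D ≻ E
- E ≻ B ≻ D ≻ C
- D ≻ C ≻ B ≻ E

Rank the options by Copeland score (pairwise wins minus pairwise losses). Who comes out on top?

C

Pairwise results:
  B vs C: C wins 3–2.
  B vs D: B wins 3–2.
  B vs E: B wins 3–2.
  C vs D: C wins 3–2.
  C vs E: C wins 4–1.
  D vs E: D wins 4–1.
Copeland scores (wins − losses):
  B: 2 − 1 = 1
  C: 3 − 0 = 3
  D: 1 − 2 = -1
  E: 0 − 3 = -3
C has the best Copeland score.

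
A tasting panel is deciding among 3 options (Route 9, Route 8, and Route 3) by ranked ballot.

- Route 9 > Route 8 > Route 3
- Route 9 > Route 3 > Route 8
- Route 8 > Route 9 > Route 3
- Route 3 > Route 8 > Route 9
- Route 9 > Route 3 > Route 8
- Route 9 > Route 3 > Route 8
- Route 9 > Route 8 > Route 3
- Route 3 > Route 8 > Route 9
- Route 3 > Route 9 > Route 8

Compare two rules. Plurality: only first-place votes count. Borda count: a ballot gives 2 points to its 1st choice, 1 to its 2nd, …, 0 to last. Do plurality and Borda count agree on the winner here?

Yes

Plurality first-place counts: Route 9 5, Route 8 1, Route 3 3 → Route 9.
Borda totals: Route 9 12, Route 8 6, Route 3 9 → Route 9.
The two rules agree on Route 9.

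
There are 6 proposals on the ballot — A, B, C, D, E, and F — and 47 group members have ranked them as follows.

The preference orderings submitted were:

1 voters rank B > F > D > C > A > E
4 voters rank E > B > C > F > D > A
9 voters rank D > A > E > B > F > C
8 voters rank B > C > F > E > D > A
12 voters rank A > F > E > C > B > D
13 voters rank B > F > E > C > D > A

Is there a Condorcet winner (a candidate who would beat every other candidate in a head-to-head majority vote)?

Head-to-head results (47 voters total):
A vs B: B wins 26–21.
A vs C: C wins 26–21.
A vs D: D wins 35–12.
A vs E: E wins 25–22.
A vs F: F wins 26–21.
B vs C: B wins 35–12.
B vs D: B wins 38–9.
B vs E: E wins 25–22.
B vs F: B wins 35–12.
C vs D: C wins 37–10.
C vs E: E wins 38–9.
C vs F: F wins 35–12.
D vs E: E wins 37–10.
D vs F: F wins 38–9.
E vs F: F wins 34–13.
No candidate beats all others: B beats F beats E beats B, a majority cycle.

No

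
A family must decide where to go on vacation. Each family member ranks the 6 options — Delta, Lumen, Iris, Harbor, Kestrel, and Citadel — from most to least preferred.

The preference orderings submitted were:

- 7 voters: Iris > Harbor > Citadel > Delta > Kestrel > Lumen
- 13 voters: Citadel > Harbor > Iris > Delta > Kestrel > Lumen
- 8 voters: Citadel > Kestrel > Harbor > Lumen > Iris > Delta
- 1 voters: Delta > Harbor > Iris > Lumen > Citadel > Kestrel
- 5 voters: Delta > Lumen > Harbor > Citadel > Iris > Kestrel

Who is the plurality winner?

First-place vote totals:
  Delta: 6
  Lumen: 0
  Iris: 7
  Harbor: 0
  Kestrel: 0
  Citadel: 21
Citadel has the most first-place votes.

Citadel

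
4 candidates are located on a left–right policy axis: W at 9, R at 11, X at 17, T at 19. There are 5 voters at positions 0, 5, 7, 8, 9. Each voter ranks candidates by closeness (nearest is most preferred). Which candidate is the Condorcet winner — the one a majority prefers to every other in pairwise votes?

W

With single-peaked preferences on a line, the Condorcet winner is the candidate closest to the median voter.
The median voter (position 7) is closest to W at 9.
Check: W vs X — voters closer to W: 5 of 5.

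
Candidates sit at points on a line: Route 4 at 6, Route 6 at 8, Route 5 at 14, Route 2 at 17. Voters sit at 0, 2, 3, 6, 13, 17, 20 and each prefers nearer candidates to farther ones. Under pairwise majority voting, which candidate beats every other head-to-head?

Route 4

With single-peaked preferences on a line, the Condorcet winner is the candidate closest to the median voter.
The median voter (position 6) is closest to Route 4 at 6.
Check: Route 4 vs Route 6 — voters closer to Route 4: 4 of 7.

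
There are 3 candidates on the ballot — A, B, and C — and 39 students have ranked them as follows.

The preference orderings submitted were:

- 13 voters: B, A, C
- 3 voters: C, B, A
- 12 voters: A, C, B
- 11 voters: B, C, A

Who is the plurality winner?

B

First-place vote totals:
  A: 12
  B: 24
  C: 3
B has the most first-place votes.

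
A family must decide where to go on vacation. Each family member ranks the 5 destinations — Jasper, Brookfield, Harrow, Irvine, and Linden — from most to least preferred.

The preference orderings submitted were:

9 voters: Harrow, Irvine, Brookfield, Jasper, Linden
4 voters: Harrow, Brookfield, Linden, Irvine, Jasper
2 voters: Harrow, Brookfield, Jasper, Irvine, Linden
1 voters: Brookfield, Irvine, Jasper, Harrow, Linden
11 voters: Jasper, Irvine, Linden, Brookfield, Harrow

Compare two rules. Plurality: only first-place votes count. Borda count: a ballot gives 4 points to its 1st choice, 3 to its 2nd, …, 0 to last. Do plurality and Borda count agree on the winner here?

No

Plurality first-place counts: Jasper 11, Brookfield 1, Harrow 15, Irvine 0, Linden 0 → Harrow.
Borda totals: Jasper 59, Brookfield 51, Harrow 61, Irvine 69, Linden 30 → Irvine.
The two rules disagree: plurality picks Harrow, Borda picks Irvine.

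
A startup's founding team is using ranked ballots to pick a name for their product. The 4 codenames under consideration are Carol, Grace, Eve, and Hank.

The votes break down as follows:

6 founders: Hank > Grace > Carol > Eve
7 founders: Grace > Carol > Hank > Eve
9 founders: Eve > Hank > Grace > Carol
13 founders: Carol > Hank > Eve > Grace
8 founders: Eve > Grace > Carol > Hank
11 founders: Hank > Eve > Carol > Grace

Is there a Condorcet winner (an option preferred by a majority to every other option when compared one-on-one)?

Head-to-head results (54 voters total):
Carol vs Grace: Grace wins 30–24.
Carol vs Eve: Eve wins 28–26.
Carol vs Hank: Carol wins 28–26.
Grace vs Eve: Eve wins 41–13.
Grace vs Hank: Hank wins 39–15.
Eve vs Hank: Hank wins 37–17.
No candidate beats all others: Carol beats Hank beats Grace beats Carol, a majority cycle.

No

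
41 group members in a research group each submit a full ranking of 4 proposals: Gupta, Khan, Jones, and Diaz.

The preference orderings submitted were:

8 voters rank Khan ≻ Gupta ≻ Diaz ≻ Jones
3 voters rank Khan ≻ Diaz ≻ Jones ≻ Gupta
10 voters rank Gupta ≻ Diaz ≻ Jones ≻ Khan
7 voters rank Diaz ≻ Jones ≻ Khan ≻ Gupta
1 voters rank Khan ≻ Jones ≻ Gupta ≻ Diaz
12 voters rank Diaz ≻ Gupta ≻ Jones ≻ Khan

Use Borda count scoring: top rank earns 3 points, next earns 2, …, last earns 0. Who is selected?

Borda scores:
  Gupta: 8·2 + 3·0 + 10·3 + 7·0 + 1 + 12·2 = 71
  Khan: 8·3 + 3·3 + 10·0 + 7·1 + 3 + 12·0 = 43
  Jones: 8·0 + 3·1 + 10·1 + 7·2 + 2 + 12·1 = 41
  Diaz: 8·1 + 3·2 + 10·2 + 7·3 + 0 + 12·3 = 91
Diaz has the highest total.

Diaz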